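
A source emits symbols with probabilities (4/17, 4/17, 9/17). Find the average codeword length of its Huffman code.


Huffman construction (repeatedly merge the two least-probable nodes; each merge adds 1 bit to every symbol beneath it): 4/17 + 4/17 = 8/17; 8/17 + 9/17 = 1. Resulting codeword lengths (in the order the probabilities were given): (2, 2, 1). L_avg = sum(p_i * l_i) = 4/17*2 + 4/17*2 + 9/17*1 = 25/17 = 1.4706

1.4706 bits


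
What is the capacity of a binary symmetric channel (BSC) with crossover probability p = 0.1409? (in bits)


H(p) = -p*log2(p) - (1-p)*log2(1-p) = -0.1409*log2(0.1409) - 0.8591*log2(0.8591) = 0.398360 + 0.188231 = 0.5866. C = 1 - H(p) = 1 - 0.5866 = 0.4134

0.4134 bits


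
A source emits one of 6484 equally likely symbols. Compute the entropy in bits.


H = log2(n) = log2(6484) = 12.6627

12.6627 bits


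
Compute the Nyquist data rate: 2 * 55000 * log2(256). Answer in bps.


Rate = 2 * B * log2(M) = 2 * 55000 * 8.0 = 880000.0

880000.0 bps


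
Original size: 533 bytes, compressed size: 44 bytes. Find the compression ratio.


Ratio = original / compressed = 533 / 44 = 12.1136

12.1136


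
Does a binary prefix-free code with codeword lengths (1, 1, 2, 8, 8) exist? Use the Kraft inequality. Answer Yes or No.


Kraft sum = sum(2^(-l_i)) = 1.2578, need <= 1. Result: violated (a binary prefix-free code with these lengths cannot exist)

No


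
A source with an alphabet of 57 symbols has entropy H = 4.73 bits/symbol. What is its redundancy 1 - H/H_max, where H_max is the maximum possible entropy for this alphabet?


H_max = log2(K) = log2(57) = 5.8329 bits/symbol. Redundancy = 1 - H/H_max = 1 - 4.73/5.8329 = 1 - 0.8109 = 0.1891

0.1891


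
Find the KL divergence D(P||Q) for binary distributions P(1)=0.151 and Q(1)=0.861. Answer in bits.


KL = p*log2(p/q) + (1-p)*log2((1-p)/(1-q)) = 0.151*log2(0.151/0.861) + 0.849*log2(0.849/0.139) = 1.8372

1.8372 bits


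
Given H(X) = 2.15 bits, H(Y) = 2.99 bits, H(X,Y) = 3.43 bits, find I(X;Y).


I(X;Y) = H(X) + H(Y) - H(X,Y) = 2.15 + 2.99 - 3.43 = 1.71

1.71 bits


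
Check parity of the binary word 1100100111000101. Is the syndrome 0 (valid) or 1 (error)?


Syndrome = XOR of all bits = 1 XOR 1 XOR 0 XOR 0 XOR 1 XOR 0 XOR 0 XOR 1 XOR 1 XOR 1 XOR 0 XOR 0 XOR 0 XOR 1 XOR 0 XOR 1 = 0

0


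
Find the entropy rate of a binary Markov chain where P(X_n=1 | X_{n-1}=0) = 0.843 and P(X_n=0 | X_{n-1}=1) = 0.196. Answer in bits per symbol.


Stationary distribution: pi_0 = p10/(p01+p10) = 0.1886, pi_1 = 0.8114. Entropy rate H' = pi_0*H(p01) + pi_1*H(p10) = 0.1886*0.6271 + 0.8114*0.7139 = 0.6975

0.6975 bits/symbol


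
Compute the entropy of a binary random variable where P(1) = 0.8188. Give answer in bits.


H = -p*log2(p) - (1-p)*log2(1-p). -0.8188*log2(0.8188) = 0.236156; -0.1812*log2(0.1812) = 0.446539. H = 0.236156 + 0.446539 = 0.6827

0.6827 bits


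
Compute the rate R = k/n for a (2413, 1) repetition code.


Rate = k/n = 1/2413

1/2413


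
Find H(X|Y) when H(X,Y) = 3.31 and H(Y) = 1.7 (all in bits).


H(X|Y) = H(X,Y) - H(Y) = 3.31 - 1.7 = 1.61

1.61 bits


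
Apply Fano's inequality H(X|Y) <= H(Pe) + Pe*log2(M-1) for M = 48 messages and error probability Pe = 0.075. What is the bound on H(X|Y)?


H(Pe) = -Pe*log2(Pe) - (1-Pe)*log2(1-Pe) = -0.075*log2(0.075) - 0.925*log2(0.925) = 0.280272 + 0.104039 = 0.3843. Pe*log2(M-1) = 0.075*log2(47) = 0.416594. Bound = H(Pe) + Pe*log2(M-1) = 0.280272 + 0.104039 + 0.416594 = 0.8009

0.8009 bits


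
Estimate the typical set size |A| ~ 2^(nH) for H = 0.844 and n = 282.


log2|A_typical| = nH = 282 * 0.844 = 238.008, so |A_typical| ~ 2^238.008 = 4.442e+71

4.442e+71


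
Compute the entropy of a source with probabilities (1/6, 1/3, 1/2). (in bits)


H = -sum(p_i * log2(p_i)). Terms: -(1/6)*log2(1/6) = 0.430827; -(1/3)*log2(1/3) = 0.528321; -(1/2)*log2(1/2) = 0.500000. H = 0.430827 + 0.528321 + 0.500000 = 1.4591

1.4591 bits


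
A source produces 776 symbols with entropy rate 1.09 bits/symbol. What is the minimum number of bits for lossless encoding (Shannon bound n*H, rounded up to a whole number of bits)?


Minimum bits >= n * H = 776 * 1.09 = 845.84, rounded up to a whole number of bits = 846

846 bits


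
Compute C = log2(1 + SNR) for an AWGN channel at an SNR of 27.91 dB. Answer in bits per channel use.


SNR_linear = 10^(27.91/10) = 618.0164; C = log2(1 + SNR_linear) = log2(1 + 618.0164) = 9.2738

9.2738 bits/channel use


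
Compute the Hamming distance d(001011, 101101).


Count differing positions: ^ . . ^ ^ . = 3 differences

3


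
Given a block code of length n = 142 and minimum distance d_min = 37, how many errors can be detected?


Detection capability = d_min - 1 = 37 - 1 = 36

36 errors


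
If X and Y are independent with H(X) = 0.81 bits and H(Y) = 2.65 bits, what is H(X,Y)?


For independent variables, H(X,Y) = H(X) + H(Y) = 0.81 + 2.65 = 3.46

3.46 bits


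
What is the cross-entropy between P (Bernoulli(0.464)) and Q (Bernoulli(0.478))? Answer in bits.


H(P,Q) = -p*log2(q) - (1-p)*log2(1-q). -0.464*log2(0.478) = 0.494122; -0.536*log2(0.522) = 0.502703. H(P,Q) = 0.494122 + 0.502703 = 0.9968

0.9968 bits


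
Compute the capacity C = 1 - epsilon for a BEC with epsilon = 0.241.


C = 1 - epsilon = 1 - 0.241 = 0.759

0.759 bits


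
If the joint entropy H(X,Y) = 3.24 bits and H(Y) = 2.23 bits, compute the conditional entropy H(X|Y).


H(X|Y) = H(X,Y) - H(Y) = 3.24 - 2.23 = 1.01

1.01 bits


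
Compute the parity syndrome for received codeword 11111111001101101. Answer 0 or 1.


Syndrome = XOR of all bits = 1 XOR 1 XOR 1 XOR 1 XOR 1 XOR 1 XOR 1 XOR 1 XOR 0 XOR 0 XOR 1 XOR 1 XOR 0 XOR 1 XOR 1 XOR 0 XOR 1 = 1

1


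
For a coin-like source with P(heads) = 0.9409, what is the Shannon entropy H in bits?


H = -p*log2(p) - (1-p)*log2(1-p). -0.9409*log2(0.9409) = 0.082693; -0.0591*log2(0.0591) = 0.241169. H = 0.082693 + 0.241169 = 0.3239

0.3239 bits


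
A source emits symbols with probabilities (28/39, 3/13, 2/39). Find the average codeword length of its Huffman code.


Huffman construction (repeatedly merge the two least-probable nodes; each merge adds 1 bit to every symbol beneath it): 2/39 + 3/13 = 11/39; 11/39 + 28/39 = 1. Resulting codeword lengths (in the order the probabilities were given): (1, 2, 2). L_avg = sum(p_i * l_i) = 28/39*1 + 3/13*2 + 2/39*2 = 50/39 = 1.2821

1.2821 bits


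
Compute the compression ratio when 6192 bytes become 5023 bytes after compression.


Ratio = original / compressed = 6192 / 5023 = 1.2327

1.2327


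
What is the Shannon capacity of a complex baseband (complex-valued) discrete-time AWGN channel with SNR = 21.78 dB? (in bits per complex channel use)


SNR_linear = 10^(21.78/10) = 150.6607; C = log2(1 + SNR_linear) = log2(1 + 150.6607) = 7.2447

7.2447 bits/channel use


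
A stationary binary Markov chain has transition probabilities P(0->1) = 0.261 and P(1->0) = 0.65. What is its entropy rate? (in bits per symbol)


Stationary distribution: pi_0 = p10/(p01+p10) = 0.7135, pi_1 = 0.2865. Entropy rate H' = pi_0*H(p01) + pi_1*H(p10) = 0.7135*0.8283 + 0.2865*0.9341 = 0.8586

0.8586 bits/symbol


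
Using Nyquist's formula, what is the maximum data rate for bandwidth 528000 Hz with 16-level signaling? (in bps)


Rate = 2 * B * log2(M) = 2 * 528000 * 4.0 = 4224000.0

4224000.0 bps


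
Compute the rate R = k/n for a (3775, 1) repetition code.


Rate = k/n = 1/3775

1/3775


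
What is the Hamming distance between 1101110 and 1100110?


Count differing positions: . . . ^ . . . = 1 differences

1


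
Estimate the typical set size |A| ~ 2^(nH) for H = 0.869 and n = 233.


log2|A_typical| = nH = 233 * 0.869 = 202.477, so |A_typical| ~ 2^202.477 = 8.946e+60

8.946e+60


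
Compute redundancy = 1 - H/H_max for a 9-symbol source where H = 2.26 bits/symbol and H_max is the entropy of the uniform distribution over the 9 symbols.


H_max = log2(K) = log2(9) = 3.1699 bits/symbol. Redundancy = 1 - H/H_max = 1 - 2.26/3.1699 = 1 - 0.713 = 0.287

0.287


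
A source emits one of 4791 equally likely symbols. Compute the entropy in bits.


H = log2(n) = log2(4791) = 12.2261

12.2261 bits


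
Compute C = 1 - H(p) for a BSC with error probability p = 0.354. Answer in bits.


H(p) = -p*log2(p) - (1-p)*log2(1-p) = -0.354*log2(0.354) - 0.646*log2(0.646) = 0.530355 + 0.407234 = 0.9376. C = 1 - H(p) = 1 - 0.9376 = 0.0624

0.0624 bits


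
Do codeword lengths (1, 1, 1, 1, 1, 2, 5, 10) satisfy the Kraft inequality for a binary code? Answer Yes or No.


Kraft sum = sum(2^(-l_i)) = 2.7822, need <= 1. Result: violated (a binary prefix-free code with these lengths cannot exist)

No


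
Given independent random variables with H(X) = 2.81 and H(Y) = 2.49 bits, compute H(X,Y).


For independent variables, H(X,Y) = H(X) + H(Y) = 2.81 + 2.49 = 5.3

5.3 bits


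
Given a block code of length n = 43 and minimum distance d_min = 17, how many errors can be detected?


Detection capability = d_min - 1 = 17 - 1 = 16

16 errors


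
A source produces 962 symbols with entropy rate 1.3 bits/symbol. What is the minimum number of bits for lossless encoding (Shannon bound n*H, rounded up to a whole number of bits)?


Minimum bits >= n * H = 962 * 1.3 = 1250.6, rounded up to a whole number of bits = 1251

1251 bits


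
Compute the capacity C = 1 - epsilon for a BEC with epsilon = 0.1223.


C = 1 - epsilon = 1 - 0.1223 = 0.8777

0.8777 bits


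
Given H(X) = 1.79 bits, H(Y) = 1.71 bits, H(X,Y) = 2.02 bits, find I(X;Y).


I(X;Y) = H(X) + H(Y) - H(X,Y) = 1.79 + 1.71 - 2.02 = 1.48

1.48 bits


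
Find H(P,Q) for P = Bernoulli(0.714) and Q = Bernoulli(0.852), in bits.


H(P,Q) = -p*log2(q) - (1-p)*log2(1-q). -0.714*log2(0.852) = 0.164987; -0.286*log2(0.148) = 0.788311. H(P,Q) = 0.164987 + 0.788311 = 0.9533

0.9533 bits


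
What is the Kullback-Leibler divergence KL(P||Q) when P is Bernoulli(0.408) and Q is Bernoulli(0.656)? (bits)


KL = p*log2(p/q) + (1-p)*log2((1-p)/(1-q)) = 0.408*log2(0.408/0.656) + 0.592*log2(0.592/0.344) = 0.1841

0.1841 bits


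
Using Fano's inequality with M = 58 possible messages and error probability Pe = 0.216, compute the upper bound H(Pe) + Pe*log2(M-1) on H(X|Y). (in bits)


H(Pe) = -Pe*log2(Pe) - (1-Pe)*log2(1-Pe) = -0.216*log2(0.216) - 0.784*log2(0.784) = 0.477554 + 0.275242 = 0.7528. Pe*log2(M-1) = 0.216*log2(57) = 1.259904. Bound = H(Pe) + Pe*log2(M-1) = 0.477554 + 0.275242 + 1.259904 = 2.0127

2.0127 bits


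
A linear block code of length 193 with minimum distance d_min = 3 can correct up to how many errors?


Correction capability = floor((d-1)/2) = floor((3-1)/2) = 1

1 errors


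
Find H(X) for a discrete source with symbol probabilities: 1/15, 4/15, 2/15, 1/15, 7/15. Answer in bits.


H = -sum(p_i * log2(p_i)). Terms: -(1/15)*log2(1/15) = 0.260459; -(4/15)*log2(4/15) = 0.508504; -(2/15)*log2(2/15) = 0.387585; -(1/15)*log2(1/15) = 0.260459; -(7/15)*log2(7/15) = 0.513117. H = 0.260459 + 0.508504 + 0.387585 + 0.260459 + 0.513117 = 1.9301

1.9301 bits


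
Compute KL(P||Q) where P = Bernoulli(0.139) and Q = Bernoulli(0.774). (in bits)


KL = p*log2(p/q) + (1-p)*log2((1-p)/(1-q)) = 0.139*log2(0.139/0.774) + 0.861*log2(0.861/0.226) = 1.3171

1.3171 bits


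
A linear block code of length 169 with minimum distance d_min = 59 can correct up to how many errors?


Correction capability = floor((d-1)/2) = floor((59-1)/2) = 29

29 errors


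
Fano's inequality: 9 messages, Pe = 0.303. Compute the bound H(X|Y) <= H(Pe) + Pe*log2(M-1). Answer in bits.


H(Pe) = -Pe*log2(Pe) - (1-Pe)*log2(1-Pe) = -0.303*log2(0.303) - 0.697*log2(0.697) = 0.521951 + 0.362976 = 0.8849. Pe*log2(M-1) = 0.303*log2(8) = 0.909000. Bound = H(Pe) + Pe*log2(M-1) = 0.521951 + 0.362976 + 0.909000 = 1.7939

1.7939 bits


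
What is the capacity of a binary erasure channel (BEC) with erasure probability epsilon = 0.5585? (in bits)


C = 1 - epsilon = 1 - 0.5585 = 0.4415

0.4415 bits


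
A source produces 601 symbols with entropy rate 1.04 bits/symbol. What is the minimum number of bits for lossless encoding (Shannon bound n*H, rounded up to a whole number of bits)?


Minimum bits >= n * H = 601 * 1.04 = 625.04, rounded up to a whole number of bits = 626

626 bits


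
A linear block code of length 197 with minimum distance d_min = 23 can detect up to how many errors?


Detection capability = d_min - 1 = 23 - 1 = 22

22 errors


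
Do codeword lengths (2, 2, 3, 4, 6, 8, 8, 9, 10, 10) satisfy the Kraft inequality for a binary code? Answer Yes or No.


Kraft sum = sum(2^(-l_i)) = 0.7148, need <= 1. Result: satisfied (a binary prefix-free code with these lengths exists)

Yes


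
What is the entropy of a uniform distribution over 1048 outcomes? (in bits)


H = log2(n) = log2(1048) = 10.0334

10.0334 bits


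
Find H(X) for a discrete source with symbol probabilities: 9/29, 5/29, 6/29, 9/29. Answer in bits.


H = -sum(p_i * log2(p_i)). Terms: -(9/29)*log2(9/29) = 0.523879; -(5/29)*log2(5/29) = 0.437251; -(6/29)*log2(6/29) = 0.470280; -(9/29)*log2(9/29) = 0.523879. H = 0.523879 + 0.437251 + 0.470280 + 0.523879 = 1.9553

1.9553 bits


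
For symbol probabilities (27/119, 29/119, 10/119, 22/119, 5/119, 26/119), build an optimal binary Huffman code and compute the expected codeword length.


Huffman construction (repeatedly merge the two least-probable nodes; each merge adds 1 bit to every symbol beneath it): 5/119 + 10/119 = 15/119; 15/119 + 22/119 = 37/119; 26/119 + 27/119 = 53/119; 29/119 + 37/119 = 66/119; 53/119 + 66/119 = 1. Resulting codeword lengths (in the order the probabilities were given): (2, 2, 4, 3, 4, 2). L_avg = sum(p_i * l_i) = 27/119*2 + 29/119*2 + 10/119*4 + 22/119*3 + 5/119*4 + 26/119*2 = 290/119 = 2.437

2.437 bits


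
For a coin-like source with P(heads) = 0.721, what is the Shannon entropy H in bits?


H = -p*log2(p) - (1-p)*log2(1-p). -0.721*log2(0.721) = 0.340261; -0.279*log2(0.279) = 0.513824. H = 0.340261 + 0.513824 = 0.8541

0.8541 bits


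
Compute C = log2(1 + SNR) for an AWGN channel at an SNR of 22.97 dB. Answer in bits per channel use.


SNR_linear = 10^(22.97/10) = 198.1527; C = log2(1 + SNR_linear) = log2(1 + 198.1527) = 7.6377

7.6377 bits/channel use


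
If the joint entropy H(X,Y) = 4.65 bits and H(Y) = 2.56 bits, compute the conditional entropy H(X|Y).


H(X|Y) = H(X,Y) - H(Y) = 4.65 - 2.56 = 2.09

2.09 bits


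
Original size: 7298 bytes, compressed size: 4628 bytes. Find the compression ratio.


Ratio = original / compressed = 7298 / 4628 = 1.5769

1.5769


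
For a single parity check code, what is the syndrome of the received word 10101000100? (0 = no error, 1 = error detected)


Syndrome = XOR of all bits = 1 XOR 0 XOR 1 XOR 0 XOR 1 XOR 0 XOR 0 XOR 0 XOR 1 XOR 0 XOR 0 = 0

0


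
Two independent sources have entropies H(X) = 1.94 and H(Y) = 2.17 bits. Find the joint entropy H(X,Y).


For independent variables, H(X,Y) = H(X) + H(Y) = 1.94 + 2.17 = 4.11

4.11 bits


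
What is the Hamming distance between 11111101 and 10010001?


Count differing positions: . ^ ^ . ^ ^ . . = 4 differences

4


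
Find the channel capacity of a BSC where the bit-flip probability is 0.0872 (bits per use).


H(p) = -p*log2(p) - (1-p)*log2(1-p) = -0.0872*log2(0.0872) - 0.9128*log2(0.9128) = 0.306903 + 0.120151 = 0.4271. C = 1 - H(p) = 1 - 0.4271 = 0.5729

0.5729 bits


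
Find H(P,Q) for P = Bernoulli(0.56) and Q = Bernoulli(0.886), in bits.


H(P,Q) = -p*log2(q) - (1-p)*log2(1-q). -0.56*log2(0.886) = 0.097788; -0.44*log2(0.114) = 1.378473. H(P,Q) = 0.097788 + 1.378473 = 1.4763

1.4763 bits


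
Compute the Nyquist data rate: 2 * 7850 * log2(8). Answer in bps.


Rate = 2 * B * log2(M) = 2 * 7850 * 3.0 = 47100.0

47100.0 bps


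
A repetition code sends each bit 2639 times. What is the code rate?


Rate = k/n = 1/2639

1/2639


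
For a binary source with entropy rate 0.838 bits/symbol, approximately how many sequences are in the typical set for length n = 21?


log2|A_typical| = nH = 21 * 0.838 = 17.598, so |A_typical| ~ 2^17.598 = 1.984e+05

1.984e+05


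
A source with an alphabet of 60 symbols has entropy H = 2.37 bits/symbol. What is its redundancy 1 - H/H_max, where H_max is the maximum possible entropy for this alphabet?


H_max = log2(K) = log2(60) = 5.9069 bits/symbol. Redundancy = 1 - H/H_max = 1 - 2.37/5.9069 = 1 - 0.4012 = 0.5988

0.5988


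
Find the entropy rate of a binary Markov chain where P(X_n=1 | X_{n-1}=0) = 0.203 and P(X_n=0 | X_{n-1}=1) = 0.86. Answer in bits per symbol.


Stationary distribution: pi_0 = p10/(p01+p10) = 0.809, pi_1 = 0.191. Entropy rate H' = pi_0*H(p01) + pi_1*H(p10) = 0.809*0.7279 + 0.191*0.5842 = 0.7005

0.7005 bits/symbol


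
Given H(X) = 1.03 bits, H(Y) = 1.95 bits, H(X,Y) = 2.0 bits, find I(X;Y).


I(X;Y) = H(X) + H(Y) - H(X,Y) = 1.03 + 1.95 - 2.0 = 0.98

0.98 bits


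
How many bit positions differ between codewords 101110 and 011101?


Count differing positions: ^ ^ . . ^ ^ = 4 differences

4


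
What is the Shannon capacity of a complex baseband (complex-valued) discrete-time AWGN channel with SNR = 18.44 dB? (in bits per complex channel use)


SNR_linear = 10^(18.44/10) = 69.8232; C = log2(1 + SNR_linear) = log2(1 + 69.8232) = 6.1462

6.1462 bits/channel use


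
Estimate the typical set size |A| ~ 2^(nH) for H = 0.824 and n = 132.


log2|A_typical| = nH = 132 * 0.824 = 108.768, so |A_typical| ~ 2^108.768 = 5.526e+32

5.526e+32


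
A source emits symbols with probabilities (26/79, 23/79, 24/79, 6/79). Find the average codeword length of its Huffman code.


Huffman construction (repeatedly merge the two least-probable nodes; each merge adds 1 bit to every symbol beneath it): 6/79 + 23/79 = 29/79; 24/79 + 26/79 = 50/79; 29/79 + 50/79 = 1. Resulting codeword lengths (in the order the probabilities were given): (2, 2, 2, 2). L_avg = sum(p_i * l_i) = 26/79*2 + 23/79*2 + 24/79*2 + 6/79*2 = 2

2.0 bits


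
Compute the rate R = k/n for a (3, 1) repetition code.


Rate = k/n = 1/3

1/3


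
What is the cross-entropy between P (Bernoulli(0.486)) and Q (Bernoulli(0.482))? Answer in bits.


H(P,Q) = -p*log2(q) - (1-p)*log2(1-q). -0.486*log2(0.482) = 0.511707; -0.514*log2(0.518) = 0.487774. H(P,Q) = 0.511707 + 0.487774 = 0.9995

0.9995 bits


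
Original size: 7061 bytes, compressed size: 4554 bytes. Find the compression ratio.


Ratio = original / compressed = 7061 / 4554 = 1.5505

1.5505


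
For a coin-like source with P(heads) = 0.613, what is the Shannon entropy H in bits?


H = -p*log2(p) - (1-p)*log2(1-p). -0.613*log2(0.613) = 0.432803; -0.387*log2(0.387) = 0.530033. H = 0.432803 + 0.530033 = 0.9628

0.9628 bits


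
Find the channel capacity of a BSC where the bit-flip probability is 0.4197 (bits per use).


H(p) = -p*log2(p) - (1-p)*log2(1-p) = -0.4197*log2(0.4197) - 0.5803*log2(0.5803) = 0.525703 + 0.455610 = 0.9813. C = 1 - H(p) = 1 - 0.9813 = 0.0187

0.0187 bits


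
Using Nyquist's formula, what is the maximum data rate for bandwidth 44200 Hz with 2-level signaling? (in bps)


Rate = 2 * B * log2(M) = 2 * 44200 * 1.0 = 88400.0

88400.0 bps


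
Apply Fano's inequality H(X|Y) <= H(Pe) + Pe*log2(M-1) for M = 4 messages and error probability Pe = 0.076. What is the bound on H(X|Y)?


H(Pe) = -Pe*log2(Pe) - (1-Pe)*log2(1-Pe) = -0.076*log2(0.076) - 0.924*log2(0.924) = 0.282557 + 0.105369 = 0.3879. Pe*log2(M-1) = 0.076*log2(3) = 0.120457. Bound = H(Pe) + Pe*log2(M-1) = 0.282557 + 0.105369 + 0.120457 = 0.5084

0.5084 bits


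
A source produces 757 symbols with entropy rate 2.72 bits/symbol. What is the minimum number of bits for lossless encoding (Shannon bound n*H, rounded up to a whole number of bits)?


Minimum bits >= n * H = 757 * 2.72 = 2059.04, rounded up to a whole number of bits = 2060

2060 bits


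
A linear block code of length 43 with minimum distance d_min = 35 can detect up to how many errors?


Detection capability = d_min - 1 = 35 - 1 = 34

34 errors


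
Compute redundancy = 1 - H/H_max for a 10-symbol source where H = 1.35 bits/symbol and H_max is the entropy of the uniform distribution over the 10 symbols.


H_max = log2(K) = log2(10) = 3.3219 bits/symbol. Redundancy = 1 - H/H_max = 1 - 1.35/3.3219 = 1 - 0.4064 = 0.5936

0.5936


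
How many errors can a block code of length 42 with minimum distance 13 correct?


Correction capability = floor((d-1)/2) = floor((13-1)/2) = 6

6 errors


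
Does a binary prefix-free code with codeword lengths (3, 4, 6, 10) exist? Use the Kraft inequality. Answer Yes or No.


Kraft sum = sum(2^(-l_i)) = 0.2041, need <= 1. Result: satisfied (a binary prefix-free code with these lengths exists)

Yes


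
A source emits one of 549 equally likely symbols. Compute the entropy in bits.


H = log2(n) = log2(549) = 9.1007

9.1007 bits


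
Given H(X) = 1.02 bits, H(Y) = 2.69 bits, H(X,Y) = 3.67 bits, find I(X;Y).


I(X;Y) = H(X) + H(Y) - H(X,Y) = 1.02 + 2.69 - 3.67 = 0.04

0.04 bits


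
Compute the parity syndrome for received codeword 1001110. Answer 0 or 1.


Syndrome = XOR of all bits = 1 XOR 0 XOR 0 XOR 1 XOR 1 XOR 1 XOR 0 = 0

0


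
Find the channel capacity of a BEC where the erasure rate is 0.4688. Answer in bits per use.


C = 1 - epsilon = 1 - 0.4688 = 0.5312

0.5312 bits


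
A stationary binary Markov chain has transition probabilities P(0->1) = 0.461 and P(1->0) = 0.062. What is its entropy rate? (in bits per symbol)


Stationary distribution: pi_0 = p10/(p01+p10) = 0.1185, pi_1 = 0.8815. Entropy rate H' = pi_0*H(p01) + pi_1*H(p10) = 0.1185*0.9956 + 0.8815*0.3353 = 0.4136

0.4136 bits/symbol


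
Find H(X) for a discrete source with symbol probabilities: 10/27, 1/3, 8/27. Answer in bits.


H = -sum(p_i * log2(p_i)). Terms: -(10/27)*log2(10/27) = 0.530726; -(1/3)*log2(1/3) = 0.528321; -(8/27)*log2(8/27) = 0.519967. H = 0.530726 + 0.528321 + 0.519967 = 1.579

1.579 bits


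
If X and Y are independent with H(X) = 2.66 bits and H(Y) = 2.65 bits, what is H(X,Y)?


For independent variables, H(X,Y) = H(X) + H(Y) = 2.66 + 2.65 = 5.31

5.31 bits


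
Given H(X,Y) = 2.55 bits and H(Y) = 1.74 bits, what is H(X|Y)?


H(X|Y) = H(X,Y) - H(Y) = 2.55 - 1.74 = 0.81

0.81 bits


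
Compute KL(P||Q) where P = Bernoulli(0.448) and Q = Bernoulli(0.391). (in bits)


KL = p*log2(p/q) + (1-p)*log2((1-p)/(1-q)) = 0.448*log2(0.448/0.391) + 0.552*log2(0.552/0.609) = 0.0097

0.0097 bits


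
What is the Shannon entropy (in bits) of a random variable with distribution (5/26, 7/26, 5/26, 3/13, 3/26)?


H = -sum(p_i * log2(p_i)). Terms: -(5/26)*log2(5/26) = 0.457406; -(7/26)*log2(7/26) = 0.509677; -(5/26)*log2(5/26) = 0.457406; -(3/13)*log2(3/13) = 0.488187; -(3/26)*log2(3/26) = 0.359478. H = 0.457406 + 0.509677 + 0.457406 + 0.488187 + 0.359478 = 2.2722

2.2722 bits


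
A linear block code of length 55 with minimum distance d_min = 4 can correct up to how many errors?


Correction capability = floor((d-1)/2) = floor((4-1)/2) = 1

1 errors


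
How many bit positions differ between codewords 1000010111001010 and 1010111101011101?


Count differing positions: . . ^ . ^ . ^ . ^ . . ^ . ^ ^ ^ = 8 differences

8


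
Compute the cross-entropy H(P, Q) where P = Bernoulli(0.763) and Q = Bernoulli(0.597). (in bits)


H(P,Q) = -p*log2(q) - (1-p)*log2(1-q). -0.763*log2(0.597) = 0.567822; -0.237*log2(0.403) = 0.310742. H(P,Q) = 0.567822 + 0.310742 = 0.8786

0.8786 bits


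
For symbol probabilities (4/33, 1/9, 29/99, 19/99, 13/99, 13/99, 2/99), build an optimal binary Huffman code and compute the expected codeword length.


Huffman construction (repeatedly merge the two least-probable nodes; each merge adds 1 bit to every symbol beneath it): 2/99 + 1/9 = 13/99; 4/33 + 13/99 = 25/99; 13/99 + 13/99 = 26/99; 19/99 + 25/99 = 4/9; 26/99 + 29/99 = 5/9; 4/9 + 5/9 = 1. Resulting codeword lengths (in the order the probabilities were given): (3, 4, 2, 2, 3, 3, 4). L_avg = sum(p_i * l_i) = 4/33*3 + 1/9*4 + 29/99*2 + 19/99*2 + 13/99*3 + 13/99*3 + 2/99*4 = 262/99 = 2.6465

2.6465 bits


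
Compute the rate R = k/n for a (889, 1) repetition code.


Rate = k/n = 1/889

1/889


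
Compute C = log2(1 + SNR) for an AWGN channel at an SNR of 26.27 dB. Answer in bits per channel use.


SNR_linear = 10^(26.27/10) = 423.643; C = log2(1 + SNR_linear) = log2(1 + 423.643) = 8.7301

8.7301 bits/channel use


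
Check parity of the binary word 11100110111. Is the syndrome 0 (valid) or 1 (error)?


Syndrome = XOR of all bits = 1 XOR 1 XOR 1 XOR 0 XOR 0 XOR 1 XOR 1 XOR 0 XOR 1 XOR 1 XOR 1 = 0

0


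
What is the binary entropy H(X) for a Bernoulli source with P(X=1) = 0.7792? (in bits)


H = -p*log2(p) - (1-p)*log2(1-p). -0.7792*log2(0.7792) = 0.280461; -0.2208*log2(0.2208) = 0.481165. H = 0.280461 + 0.481165 = 0.7616

0.7616 bits


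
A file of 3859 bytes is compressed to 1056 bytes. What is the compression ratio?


Ratio = original / compressed = 3859 / 1056 = 3.6544

3.6544


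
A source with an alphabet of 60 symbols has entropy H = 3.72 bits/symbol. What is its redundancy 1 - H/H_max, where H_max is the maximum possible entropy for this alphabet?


H_max = log2(K) = log2(60) = 5.9069 bits/symbol. Redundancy = 1 - H/H_max = 1 - 3.72/5.9069 = 1 - 0.6298 = 0.3702

0.3702


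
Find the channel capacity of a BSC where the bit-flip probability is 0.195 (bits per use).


H(p) = -p*log2(p) - (1-p)*log2(1-p) = -0.195*log2(0.195) - 0.805*log2(0.805) = 0.459899 + 0.251916 = 0.7118. C = 1 - H(p) = 1 - 0.7118 = 0.2882

0.2882 bits


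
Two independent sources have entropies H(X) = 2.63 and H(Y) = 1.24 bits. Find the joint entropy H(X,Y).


For independent variables, H(X,Y) = H(X) + H(Y) = 2.63 + 1.24 = 3.87

3.87 bits


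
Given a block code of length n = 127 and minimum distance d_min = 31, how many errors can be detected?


Detection capability = d_min - 1 = 31 - 1 = 30

30 errors


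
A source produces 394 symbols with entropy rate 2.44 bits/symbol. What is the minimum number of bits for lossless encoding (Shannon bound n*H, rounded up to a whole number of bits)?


Minimum bits >= n * H = 394 * 2.44 = 961.36, rounded up to a whole number of bits = 962

962 bits


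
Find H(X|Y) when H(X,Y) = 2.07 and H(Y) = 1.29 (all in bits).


H(X|Y) = H(X,Y) - H(Y) = 2.07 - 1.29 = 0.78

0.78 bits


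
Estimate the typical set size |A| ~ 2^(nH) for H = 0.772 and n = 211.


log2|A_typical| = nH = 211 * 0.772 = 162.892, so |A_typical| ~ 2^162.892 = 1.085e+49

1.085e+49


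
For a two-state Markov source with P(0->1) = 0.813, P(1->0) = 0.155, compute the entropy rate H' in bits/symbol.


Stationary distribution: pi_0 = p10/(p01+p10) = 0.1601, pi_1 = 0.8399. Entropy rate H' = pi_0*H(p01) + pi_1*H(p10) = 0.1601*0.6952 + 0.8399*0.6222 = 0.6339

0.6339 bits/symbol


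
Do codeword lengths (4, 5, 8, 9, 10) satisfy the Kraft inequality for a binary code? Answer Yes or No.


Kraft sum = sum(2^(-l_i)) = 0.1006, need <= 1. Result: satisfied (a binary prefix-free code with these lengths exists)

Yes


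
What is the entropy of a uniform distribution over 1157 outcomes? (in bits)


H = log2(n) = log2(1157) = 10.1762

10.1762 bits


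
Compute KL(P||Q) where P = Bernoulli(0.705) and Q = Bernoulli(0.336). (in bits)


KL = p*log2(p/q) + (1-p)*log2((1-p)/(1-q)) = 0.705*log2(0.705/0.336) + 0.295*log2(0.295/0.664) = 0.4085

0.4085 bits


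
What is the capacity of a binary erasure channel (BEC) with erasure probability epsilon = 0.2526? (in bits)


C = 1 - epsilon = 1 - 0.2526 = 0.7474

0.7474 bits


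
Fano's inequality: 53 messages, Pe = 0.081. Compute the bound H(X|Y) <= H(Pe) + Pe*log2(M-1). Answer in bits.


H(Pe) = -Pe*log2(Pe) - (1-Pe)*log2(1-Pe) = -0.081*log2(0.081) - 0.919*log2(0.919) = 0.293701 + 0.111992 = 0.4057. Pe*log2(M-1) = 0.081*log2(52) = 0.461736. Bound = H(Pe) + Pe*log2(M-1) = 0.293701 + 0.111992 + 0.461736 = 0.8674

0.8674 bits


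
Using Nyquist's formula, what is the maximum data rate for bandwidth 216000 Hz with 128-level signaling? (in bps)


Rate = 2 * B * log2(M) = 2 * 216000 * 7.0 = 3024000.0

3024000.0 bps


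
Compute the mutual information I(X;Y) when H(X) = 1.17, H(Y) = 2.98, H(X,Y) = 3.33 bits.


I(X;Y) = H(X) + H(Y) - H(X,Y) = 1.17 + 2.98 - 3.33 = 0.82

0.82 bits


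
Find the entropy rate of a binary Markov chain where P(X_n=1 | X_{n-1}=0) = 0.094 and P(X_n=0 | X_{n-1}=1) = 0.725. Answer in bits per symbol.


Stationary distribution: pi_0 = p10/(p01+p10) = 0.8852, pi_1 = 0.1148. Entropy rate H' = pi_0*H(p01) + pi_1*H(p10) = 0.8852*0.4497 + 0.1148*0.8485 = 0.4955

0.4955 bits/symbol


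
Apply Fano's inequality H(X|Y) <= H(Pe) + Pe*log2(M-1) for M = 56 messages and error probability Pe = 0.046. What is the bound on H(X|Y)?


H(Pe) = -Pe*log2(Pe) - (1-Pe)*log2(1-Pe) = -0.046*log2(0.046) - 0.954*log2(0.954) = 0.204342 + 0.064814 = 0.2692. Pe*log2(M-1) = 0.046*log2(55) = 0.265943. Bound = H(Pe) + Pe*log2(M-1) = 0.204342 + 0.064814 + 0.265943 = 0.5351

0.5351 bits


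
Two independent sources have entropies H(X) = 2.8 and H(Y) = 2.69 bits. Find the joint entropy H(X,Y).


For independent variables, H(X,Y) = H(X) + H(Y) = 2.8 + 2.69 = 5.49

5.49 bits


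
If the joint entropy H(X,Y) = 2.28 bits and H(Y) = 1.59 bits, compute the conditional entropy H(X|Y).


H(X|Y) = H(X,Y) - H(Y) = 2.28 - 1.59 = 0.69

0.69 bits


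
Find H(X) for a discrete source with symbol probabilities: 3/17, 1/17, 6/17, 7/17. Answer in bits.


H = -sum(p_i * log2(p_i)). Terms: -(3/17)*log2(3/17) = 0.441618; -(1/17)*log2(1/17) = 0.240439; -(6/17)*log2(6/17) = 0.530294; -(7/17)*log2(7/17) = 0.527103. H = 0.441618 + 0.240439 + 0.530294 + 0.527103 = 1.7395

1.7395 bits


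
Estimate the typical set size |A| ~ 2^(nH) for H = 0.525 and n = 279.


log2|A_typical| = nH = 279 * 0.525 = 146.475, so |A_typical| ~ 2^146.475 = 1.240e+44

1.240e+44


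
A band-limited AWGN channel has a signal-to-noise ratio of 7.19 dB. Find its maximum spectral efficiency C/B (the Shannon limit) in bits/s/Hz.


SNR_linear = 10^(7.19/10) = 5.236; C/B = log2(1 + SNR_linear) = log2(1 + 5.236) = 2.6406

2.6406 bits/s/Hz


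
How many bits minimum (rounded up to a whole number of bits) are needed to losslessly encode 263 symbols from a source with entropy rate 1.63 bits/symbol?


Minimum bits >= n * H = 263 * 1.63 = 428.69, rounded up to a whole number of bits = 429

429 bits


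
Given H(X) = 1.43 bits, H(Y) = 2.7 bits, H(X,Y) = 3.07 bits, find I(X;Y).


I(X;Y) = H(X) + H(Y) - H(X,Y) = 1.43 + 2.7 - 3.07 = 1.06

1.06 bits


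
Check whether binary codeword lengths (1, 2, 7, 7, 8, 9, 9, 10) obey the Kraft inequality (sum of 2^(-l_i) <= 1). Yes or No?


Kraft sum = sum(2^(-l_i)) = 0.7744, need <= 1. Result: satisfied (a binary prefix-free code with these lengths exists)

Yes


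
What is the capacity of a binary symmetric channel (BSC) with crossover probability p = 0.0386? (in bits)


H(p) = -p*log2(p) - (1-p)*log2(1-p) = -0.0386*log2(0.0386) - 0.9614*log2(0.9614) = 0.181237 + 0.054599 = 0.2358. C = 1 - H(p) = 1 - 0.2358 = 0.7642

0.7642 bits


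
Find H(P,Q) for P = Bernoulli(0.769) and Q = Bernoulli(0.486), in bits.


H(P,Q) = -p*log2(q) - (1-p)*log2(1-q). -0.769*log2(0.486) = 0.800507; -0.231*log2(0.514) = 0.221797. H(P,Q) = 0.800507 + 0.221797 = 1.0223

1.0223 bits


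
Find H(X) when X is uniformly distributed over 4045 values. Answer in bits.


H = log2(n) = log2(4045) = 11.9819

11.9819 bits


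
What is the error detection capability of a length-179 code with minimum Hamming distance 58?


Detection capability = d_min - 1 = 58 - 1 = 57

57 errors


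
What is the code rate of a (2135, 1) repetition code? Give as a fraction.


Rate = k/n = 1/2135

1/2135


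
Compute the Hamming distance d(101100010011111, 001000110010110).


Count differing positions: ^ . . ^ . . ^ . . . . ^ . . ^ = 5 differences

5


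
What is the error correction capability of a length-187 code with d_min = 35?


Correction capability = floor((d-1)/2) = floor((35-1)/2) = 17

17 errors


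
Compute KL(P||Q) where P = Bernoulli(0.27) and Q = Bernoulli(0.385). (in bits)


KL = p*log2(p/q) + (1-p)*log2((1-p)/(1-q)) = 0.27*log2(0.27/0.385) + 0.73*log2(0.73/0.615) = 0.0423

0.0423 bits


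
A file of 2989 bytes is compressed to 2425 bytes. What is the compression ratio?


Ratio = original / compressed = 2989 / 2425 = 1.2326

1.2326


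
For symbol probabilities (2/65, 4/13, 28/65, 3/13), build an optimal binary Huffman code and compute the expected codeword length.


Huffman construction (repeatedly merge the two least-probable nodes; each merge adds 1 bit to every symbol beneath it): 2/65 + 3/13 = 17/65; 17/65 + 4/13 = 37/65; 28/65 + 37/65 = 1. Resulting codeword lengths (in the order the probabilities were given): (3, 2, 1, 3). L_avg = sum(p_i * l_i) = 2/65*3 + 4/13*2 + 28/65*1 + 3/13*3 = 119/65 = 1.8308

1.8308 bits


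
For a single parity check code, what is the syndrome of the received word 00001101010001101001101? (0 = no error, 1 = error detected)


Syndrome = XOR of all bits = 0 XOR 0 XOR 0 XOR 0 XOR 1 XOR 1 XOR 0 XOR 1 XOR 0 XOR 1 XOR 0 XOR 0 XOR 0 XOR 1 XOR 1 XOR 0 XOR 1 XOR 0 XOR 0 XOR 1 XOR 1 XOR 0 XOR 1 = 0

0


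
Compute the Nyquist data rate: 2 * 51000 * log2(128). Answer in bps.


Rate = 2 * B * log2(M) = 2 * 51000 * 7.0 = 714000.0

714000.0 bps


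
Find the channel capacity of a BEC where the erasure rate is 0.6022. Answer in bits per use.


C = 1 - epsilon = 1 - 0.6022 = 0.3978

0.3978 bits


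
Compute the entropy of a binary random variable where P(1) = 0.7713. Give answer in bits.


H = -p*log2(p) - (1-p)*log2(1-p). -0.7713*log2(0.7713) = 0.288957; -0.2287*log2(0.2287) = 0.486781. H = 0.288957 + 0.486781 = 0.7757

0.7757 bits


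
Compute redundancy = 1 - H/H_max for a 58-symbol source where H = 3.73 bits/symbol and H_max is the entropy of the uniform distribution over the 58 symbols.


H_max = log2(K) = log2(58) = 5.858 bits/symbol. Redundancy = 1 - H/H_max = 1 - 3.73/5.858 = 1 - 0.6367 = 0.3633

0.3633


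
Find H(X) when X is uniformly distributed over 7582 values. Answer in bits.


H = log2(n) = log2(7582) = 12.8884

12.8884 bits


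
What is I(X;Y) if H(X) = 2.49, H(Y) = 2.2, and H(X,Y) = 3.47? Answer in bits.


I(X;Y) = H(X) + H(Y) - H(X,Y) = 2.49 + 2.2 - 3.47 = 1.22

1.22 bits


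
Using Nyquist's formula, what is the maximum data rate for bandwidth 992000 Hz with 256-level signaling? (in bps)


Rate = 2 * B * log2(M) = 2 * 992000 * 8.0 = 15872000.0

15872000.0 bps


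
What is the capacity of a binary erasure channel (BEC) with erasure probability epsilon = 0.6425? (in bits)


C = 1 - epsilon = 1 - 0.6425 = 0.3575

0.3575 bits


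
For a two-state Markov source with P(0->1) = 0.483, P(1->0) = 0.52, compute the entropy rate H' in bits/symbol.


Stationary distribution: pi_0 = p10/(p01+p10) = 0.5184, pi_1 = 0.4816. Entropy rate H' = pi_0*H(p01) + pi_1*H(p10) = 0.5184*0.9992 + 0.4816*0.9988 = 0.999

0.999 bits/symbol


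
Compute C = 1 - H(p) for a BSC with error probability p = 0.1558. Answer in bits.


H(p) = -p*log2(p) - (1-p)*log2(1-p) = -0.1558*log2(0.1558) - 0.8442*log2(0.8442) = 0.417892 + 0.206275 = 0.6242. C = 1 - H(p) = 1 - 0.6242 = 0.3758

0.3758 bits


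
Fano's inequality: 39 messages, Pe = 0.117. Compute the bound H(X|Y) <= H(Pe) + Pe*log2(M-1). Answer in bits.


H(Pe) = -Pe*log2(Pe) - (1-Pe)*log2(1-Pe) = -0.117*log2(0.117) - 0.883*log2(0.883) = 0.362164 + 0.158511 = 0.5207. Pe*log2(M-1) = 0.117*log2(38) = 0.614008. Bound = H(Pe) + Pe*log2(M-1) = 0.362164 + 0.158511 + 0.614008 = 1.1347

1.1347 bits


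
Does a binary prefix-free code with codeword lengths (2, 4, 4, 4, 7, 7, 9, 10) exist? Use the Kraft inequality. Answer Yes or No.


Kraft sum = sum(2^(-l_i)) = 0.4561, need <= 1. Result: satisfied (a binary prefix-free code with these lengths exists)

Yes


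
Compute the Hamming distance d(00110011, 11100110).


Count differing positions: ^ ^ . ^ . ^ . ^ = 5 differences

5


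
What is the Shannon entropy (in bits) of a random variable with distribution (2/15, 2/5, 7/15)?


H = -sum(p_i * log2(p_i)). Terms: -(2/15)*log2(2/15) = 0.387585; -(2/5)*log2(2/5) = 0.528771; -(7/15)*log2(7/15) = 0.513117. H = 0.387585 + 0.528771 + 0.513117 = 1.4295

1.4295 bits


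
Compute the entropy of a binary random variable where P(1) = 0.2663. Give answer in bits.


H = -p*log2(p) - (1-p)*log2(1-p). -0.2663*log2(0.2663) = 0.508334; -0.7337*log2(0.7337) = 0.327772. H = 0.508334 + 0.327772 = 0.8361

0.8361 bits


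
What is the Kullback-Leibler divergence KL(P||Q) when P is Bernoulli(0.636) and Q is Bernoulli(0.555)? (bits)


KL = p*log2(p/q) + (1-p)*log2((1-p)/(1-q)) = 0.636*log2(0.636/0.555) + 0.364*log2(0.364/0.445) = 0.0195

0.0195 bits


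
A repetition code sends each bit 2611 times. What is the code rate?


Rate = k/n = 1/2611

1/2611


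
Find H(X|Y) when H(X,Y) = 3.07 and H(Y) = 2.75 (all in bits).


H(X|Y) = H(X,Y) - H(Y) = 3.07 - 2.75 = 0.32

0.32 bits


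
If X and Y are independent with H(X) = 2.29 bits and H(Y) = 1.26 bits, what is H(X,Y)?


For independent variables, H(X,Y) = H(X) + H(Y) = 2.29 + 1.26 = 3.55

3.55 bits


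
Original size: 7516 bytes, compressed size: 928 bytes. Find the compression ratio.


Ratio = original / compressed = 7516 / 928 = 8.0991

8.0991


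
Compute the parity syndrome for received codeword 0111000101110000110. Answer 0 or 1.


Syndrome = XOR of all bits = 0 XOR 1 XOR 1 XOR 1 XOR 0 XOR 0 XOR 0 XOR 1 XOR 0 XOR 1 XOR 1 XOR 1 XOR 0 XOR 0 XOR 0 XOR 0 XOR 1 XOR 1 XOR 0 = 1

1


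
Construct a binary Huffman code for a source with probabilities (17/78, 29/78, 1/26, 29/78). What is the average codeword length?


Huffman construction (repeatedly merge the two least-probable nodes; each merge adds 1 bit to every symbol beneath it): 1/26 + 17/78 = 10/39; 10/39 + 29/78 = 49/78; 29/78 + 49/78 = 1. Resulting codeword lengths (in the order the probabilities were given): (3, 2, 3, 1). L_avg = sum(p_i * l_i) = 17/78*3 + 29/78*2 + 1/26*3 + 29/78*1 = 49/26 = 1.8846

1.8846 bits


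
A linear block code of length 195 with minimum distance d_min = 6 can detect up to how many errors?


Detection capability = d_min - 1 = 6 - 1 = 5

5 errors


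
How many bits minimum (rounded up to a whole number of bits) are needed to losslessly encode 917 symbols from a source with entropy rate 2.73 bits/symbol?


Minimum bits >= n * H = 917 * 2.73 = 2503.41, rounded up to a whole number of bits = 2504

2504 bits


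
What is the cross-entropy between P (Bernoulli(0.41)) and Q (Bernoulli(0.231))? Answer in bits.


H(P,Q) = -p*log2(q) - (1-p)*log2(1-q). -0.41*log2(0.231) = 0.866754; -0.59*log2(0.769) = 0.223577. H(P,Q) = 0.866754 + 0.223577 = 1.0903

1.0903 bits


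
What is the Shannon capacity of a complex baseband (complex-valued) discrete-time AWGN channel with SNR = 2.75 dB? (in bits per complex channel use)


SNR_linear = 10^(2.75/10) = 1.8836; C = log2(1 + SNR_linear) = log2(1 + 1.8836) = 1.5279

1.5279 bits/channel use


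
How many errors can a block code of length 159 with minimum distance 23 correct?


Correction capability = floor((d-1)/2) = floor((23-1)/2) = 11

11 errors


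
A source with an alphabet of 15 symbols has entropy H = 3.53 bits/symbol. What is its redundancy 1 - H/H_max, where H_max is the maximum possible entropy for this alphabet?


H_max = log2(K) = log2(15) = 3.9069 bits/symbol. Redundancy = 1 - H/H_max = 1 - 3.53/3.9069 = 1 - 0.9035 = 0.0965

0.0965
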